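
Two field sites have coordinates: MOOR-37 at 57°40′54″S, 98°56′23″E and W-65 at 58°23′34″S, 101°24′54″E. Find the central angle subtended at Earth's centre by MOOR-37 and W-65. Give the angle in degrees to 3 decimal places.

1.491°

MOOR-37: φ = -57.68167°, λ = +98.93972°
W-65: φ = -58.39278°, λ = +101.41500°
Δφ = -0.7111°,  Δλ = 2.4753°
a = sin²(Δφ/2) + cos φ₁ cos φ₂ sin²(Δλ/2) = 0.000169
c = 2·arcsin(√a) = 0.026018 rad = 1.4907°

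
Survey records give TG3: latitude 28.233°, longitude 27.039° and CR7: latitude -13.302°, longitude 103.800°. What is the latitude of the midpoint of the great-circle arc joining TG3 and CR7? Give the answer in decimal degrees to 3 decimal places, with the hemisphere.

9.483°N

Bx = cos φ₂ cos Δλ = 0.222869,  By = cos φ₂ sin Δλ = 0.947307
φₘ = atan2(sin φ₁ + sin φ₂, √((cos φ₁ + Bx)² + By²)) = 9.48279°
λₘ = λ₁ + atan2(By, cos φ₁ + Bx) = 67.67339°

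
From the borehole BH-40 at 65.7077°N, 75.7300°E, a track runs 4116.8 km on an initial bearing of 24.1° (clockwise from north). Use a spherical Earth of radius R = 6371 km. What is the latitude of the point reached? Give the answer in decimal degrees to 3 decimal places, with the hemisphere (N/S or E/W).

72.520°N

δ = d/R = 4116.8/6371 = 0.646178 rad
φ₂ = arcsin(sin φ₁ cos δ + cos φ₁ sin δ cos θ)
   = arcsin(0.91146·0.79839 + 0.41139·0.60214·0.91283) = 72.52027°
λ₂ = λ₁ + atan2(sin θ sin δ cos φ₁, cos δ − sin φ₁ sin φ₂) = -159.21165°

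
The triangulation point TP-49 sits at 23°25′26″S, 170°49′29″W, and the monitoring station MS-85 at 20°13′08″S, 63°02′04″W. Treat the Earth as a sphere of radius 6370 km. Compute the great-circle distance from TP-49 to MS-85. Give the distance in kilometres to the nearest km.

TP-49: φ = -23.42389°, λ = -170.82472°
MS-85: φ = -20.21889°, λ = -63.03444°
Δφ = 3.2050°,  Δλ = 107.7903°
a = sin²(Δφ/2) + cos φ₁ cos φ₂ sin²(Δλ/2) = 0.562845
c = 2·arcsin(√a) = 1.696819 rad = 97.2206°
d = R·c = 6370 × 1.696819 = 10808.7 km

10809 km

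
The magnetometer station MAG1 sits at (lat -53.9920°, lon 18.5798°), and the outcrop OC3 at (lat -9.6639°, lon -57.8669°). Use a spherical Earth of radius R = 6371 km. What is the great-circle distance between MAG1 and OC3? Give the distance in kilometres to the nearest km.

8255 km

Δφ = 44.3281°,  Δλ = -76.4467°
a = sin²(Δφ/2) + cos φ₁ cos φ₂ sin²(Δλ/2) = 0.364193
c = 2·arcsin(√a) = 1.295727 rad = 74.2397°
d = R·c = 6371 × 1.295727 = 8255.1 km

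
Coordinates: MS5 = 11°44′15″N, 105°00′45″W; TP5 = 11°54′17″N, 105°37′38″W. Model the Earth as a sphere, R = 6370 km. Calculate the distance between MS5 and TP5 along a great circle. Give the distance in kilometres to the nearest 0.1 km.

69.4 km

MS5: φ = +11.73750°, λ = -105.01250°
TP5: φ = +11.90472°, λ = -105.62722°
Δφ = 0.1672°,  Δλ = -0.6147°
a = sin²(Δφ/2) + cos φ₁ cos φ₂ sin²(Δλ/2) = 0.000030
c = 2·arcsin(√a) = 0.010899 rad = 0.6245°
d = R·c = 6370 × 0.010899 = 69.4 km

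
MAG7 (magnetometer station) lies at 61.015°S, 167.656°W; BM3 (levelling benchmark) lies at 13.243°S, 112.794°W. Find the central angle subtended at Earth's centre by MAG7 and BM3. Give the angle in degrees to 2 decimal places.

61.84°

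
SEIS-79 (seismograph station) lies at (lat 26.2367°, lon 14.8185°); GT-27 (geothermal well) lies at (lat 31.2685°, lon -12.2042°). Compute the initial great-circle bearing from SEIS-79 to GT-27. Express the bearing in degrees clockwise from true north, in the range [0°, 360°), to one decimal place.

288.4°

Δλ = -27.0227°
y = sin Δλ · cos φ₂ = -0.388348
x = cos φ₁ sin φ₂ − sin φ₁ cos φ₂ cos Δλ = 0.128962
θ = atan2(y, x) = -71.6298° → 288.3702° (mod 360°)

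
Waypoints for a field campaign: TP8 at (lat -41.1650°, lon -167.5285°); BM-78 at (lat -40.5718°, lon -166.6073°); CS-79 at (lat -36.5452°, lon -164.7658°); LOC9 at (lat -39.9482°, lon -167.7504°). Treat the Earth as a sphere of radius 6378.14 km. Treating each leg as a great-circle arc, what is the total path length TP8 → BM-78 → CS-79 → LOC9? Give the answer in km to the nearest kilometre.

1038 km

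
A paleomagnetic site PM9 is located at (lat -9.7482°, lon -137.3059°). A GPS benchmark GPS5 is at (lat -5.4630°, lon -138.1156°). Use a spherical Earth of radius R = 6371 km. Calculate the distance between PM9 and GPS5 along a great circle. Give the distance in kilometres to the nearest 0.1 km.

484.8 km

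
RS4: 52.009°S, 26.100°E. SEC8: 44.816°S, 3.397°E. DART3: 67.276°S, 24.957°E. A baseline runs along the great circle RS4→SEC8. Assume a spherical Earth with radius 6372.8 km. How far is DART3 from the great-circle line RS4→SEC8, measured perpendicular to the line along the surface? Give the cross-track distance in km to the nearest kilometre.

1640 km

δ₁₃ = central angle RS4→DART3 = 0.266639 rad  (haversine)
θ₁₃ = bearing RS4→DART3 = 181.676°,  θ₁₂ = bearing RS4→SEC8 = 286.653°
dₓₜ = R·arcsin(sin δ₁₃ · sin(θ₁₃ − θ₁₂)) = 6372.8·arcsin(0.26349·sin(-104.977°)) = -1640.179 km
|dₓₜ| = 1640.179 km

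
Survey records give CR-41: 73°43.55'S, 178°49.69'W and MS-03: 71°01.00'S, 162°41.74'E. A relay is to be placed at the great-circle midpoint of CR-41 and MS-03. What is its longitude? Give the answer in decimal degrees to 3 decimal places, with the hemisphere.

171.240°E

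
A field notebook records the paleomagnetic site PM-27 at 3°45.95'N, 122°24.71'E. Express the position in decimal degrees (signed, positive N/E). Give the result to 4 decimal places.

+3.7658°, +122.4118°

lat: 3.7658° N → +3.7658°
lon: 122.4118° E → +122.4118°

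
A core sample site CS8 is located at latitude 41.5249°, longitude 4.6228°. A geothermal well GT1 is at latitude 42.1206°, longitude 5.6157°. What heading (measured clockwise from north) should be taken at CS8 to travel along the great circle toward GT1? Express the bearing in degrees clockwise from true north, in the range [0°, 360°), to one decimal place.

Δλ = 0.9929°
y = sin Δλ · cos φ₂ = 0.012853
x = cos φ₁ sin φ₂ − sin φ₁ cos φ₂ cos Δλ = 0.010471
θ = atan2(y, x) = 50.8327° → 50.8327° (mod 360°)

50.8°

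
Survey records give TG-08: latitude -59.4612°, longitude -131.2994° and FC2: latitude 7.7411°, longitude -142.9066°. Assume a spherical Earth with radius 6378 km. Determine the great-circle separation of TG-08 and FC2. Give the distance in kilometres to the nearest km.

Δφ = 67.2023°,  Δλ = -11.6072°
a = sin²(Δφ/2) + cos φ₁ cos φ₂ sin²(Δλ/2) = 0.311409
c = 2·arcsin(√a) = 1.184044 rad = 67.8408°
d = R·c = 6378 × 1.184044 = 7551.8 km

7552 km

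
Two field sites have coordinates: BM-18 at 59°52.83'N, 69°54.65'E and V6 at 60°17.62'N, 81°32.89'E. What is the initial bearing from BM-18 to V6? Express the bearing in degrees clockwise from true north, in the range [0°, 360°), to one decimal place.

BM-18: φ = +59.88050°, λ = +69.91083°
V6: φ = +60.29367°, λ = +81.54817°
Δλ = 11.6373°
y = sin Δλ · cos φ₂ = 0.099961
x = cos φ₁ sin φ₂ − sin φ₁ cos φ₂ cos Δλ = 0.016022
θ = atan2(y, x) = 80.8938° → 80.8938° (mod 360°)

80.9°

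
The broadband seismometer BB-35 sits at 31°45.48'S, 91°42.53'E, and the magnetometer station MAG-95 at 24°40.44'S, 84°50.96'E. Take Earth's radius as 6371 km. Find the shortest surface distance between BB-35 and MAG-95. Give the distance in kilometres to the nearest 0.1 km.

1034.9 km

BB-35: φ = -31.75800°, λ = +91.70883°
MAG-95: φ = -24.67400°, λ = +84.84933°
Δφ = 7.0840°,  Δλ = -6.8595°
a = sin²(Δφ/2) + cos φ₁ cos φ₂ sin²(Δλ/2) = 0.006582
c = 2·arcsin(√a) = 0.162439 rad = 9.3071°
d = R·c = 6371 × 0.162439 = 1034.9 km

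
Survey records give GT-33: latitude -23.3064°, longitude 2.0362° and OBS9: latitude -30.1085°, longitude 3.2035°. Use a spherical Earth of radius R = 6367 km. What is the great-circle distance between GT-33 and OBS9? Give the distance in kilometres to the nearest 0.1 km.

Δφ = -6.8021°,  Δλ = 1.1673°
a = sin²(Δφ/2) + cos φ₁ cos φ₂ sin²(Δλ/2) = 0.003602
c = 2·arcsin(√a) = 0.120103 rad = 6.8814°
d = R·c = 6367 × 0.120103 = 764.7 km

764.7 km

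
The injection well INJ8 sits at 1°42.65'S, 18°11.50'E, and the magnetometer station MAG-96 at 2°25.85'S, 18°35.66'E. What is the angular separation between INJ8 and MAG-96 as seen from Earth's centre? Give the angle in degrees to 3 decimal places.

INJ8: φ = -1.71083°, λ = +18.19167°
MAG-96: φ = -2.43083°, λ = +18.59433°
Δφ = -0.7200°,  Δλ = 0.4027°
a = sin²(Δφ/2) + cos φ₁ cos φ₂ sin²(Δλ/2) = 0.000052
c = 2·arcsin(√a) = 0.014396 rad = 0.8248°

0.825°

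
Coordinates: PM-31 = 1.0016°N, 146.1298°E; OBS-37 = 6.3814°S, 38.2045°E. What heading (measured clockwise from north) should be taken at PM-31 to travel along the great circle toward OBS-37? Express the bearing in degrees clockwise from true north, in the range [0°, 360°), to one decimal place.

Δλ = -107.9253°
y = sin Δλ · cos φ₂ = -0.945563
x = cos φ₁ sin φ₂ − sin φ₁ cos φ₂ cos Δλ = -0.105783
θ = atan2(y, x) = -96.3833° → 263.6167° (mod 360°)

263.6°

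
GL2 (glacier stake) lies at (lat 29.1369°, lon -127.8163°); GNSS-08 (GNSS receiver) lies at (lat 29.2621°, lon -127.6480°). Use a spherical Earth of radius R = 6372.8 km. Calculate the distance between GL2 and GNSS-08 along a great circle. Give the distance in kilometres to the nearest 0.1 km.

21.5 km

Δφ = 0.1252°,  Δλ = 0.1683°
a = sin²(Δφ/2) + cos φ₁ cos φ₂ sin²(Δλ/2) = 0.000003
c = 2·arcsin(√a) = 0.003369 rad = 0.1930°
d = R·c = 6372.8 × 0.003369 = 21.5 km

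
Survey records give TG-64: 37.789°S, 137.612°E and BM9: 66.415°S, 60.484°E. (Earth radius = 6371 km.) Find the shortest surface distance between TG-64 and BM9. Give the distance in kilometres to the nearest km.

Δφ = -28.6260°,  Δλ = -77.1280°
a = sin²(Δφ/2) + cos φ₁ cos φ₂ sin²(Δλ/2) = 0.183995
c = 2·arcsin(√a) = 0.886652 rad = 50.8014°
d = R·c = 6371 × 0.886652 = 5648.9 km

5649 km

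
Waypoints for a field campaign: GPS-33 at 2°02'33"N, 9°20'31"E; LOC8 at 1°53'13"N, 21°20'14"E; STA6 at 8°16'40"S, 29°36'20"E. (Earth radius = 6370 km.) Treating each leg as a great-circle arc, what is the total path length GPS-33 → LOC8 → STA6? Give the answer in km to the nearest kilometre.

GPS-33: φ = +2.04250°, λ = +9.34194°
LOC8: φ = +1.88694°, λ = +21.33722°
STA6: φ = -8.27778°, λ = +29.60556°
GPS-33→LOC8: c = 0.209251 rad, d = 1332.93 km
LOC8→STA6: c = 0.228427 rad, d = 1455.08 km
Total = 1332.93 + 1455.08 = 2788.01 km

2788 km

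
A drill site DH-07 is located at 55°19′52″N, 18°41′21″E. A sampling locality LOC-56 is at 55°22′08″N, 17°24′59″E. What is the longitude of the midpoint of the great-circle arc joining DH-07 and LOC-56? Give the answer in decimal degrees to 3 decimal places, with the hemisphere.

DH-07: φ = +55.33111°, λ = +18.68917°
LOC-56: φ = +55.36889°, λ = +17.41639°
Bx = cos φ₂ cos Δλ = 0.568150,  By = cos φ₂ sin Δλ = -0.012623
φₘ = atan2(sin φ₁ + sin φ₂, √((cos φ₁ + Bx)² + By²)) = 55.35165°
λₘ = λ₁ + atan2(By, cos φ₁ + Bx) = 18.05308°

18.053°E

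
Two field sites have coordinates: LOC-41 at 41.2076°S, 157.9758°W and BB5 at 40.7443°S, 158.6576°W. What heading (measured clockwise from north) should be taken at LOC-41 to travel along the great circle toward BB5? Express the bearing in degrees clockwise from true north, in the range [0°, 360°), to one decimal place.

311.8°

Δλ = -0.6818°
y = sin Δλ · cos φ₂ = -0.009015
x = cos φ₁ sin φ₂ − sin φ₁ cos φ₂ cos Δλ = 0.008051
θ = atan2(y, x) = -48.2351° → 311.7649° (mod 360°)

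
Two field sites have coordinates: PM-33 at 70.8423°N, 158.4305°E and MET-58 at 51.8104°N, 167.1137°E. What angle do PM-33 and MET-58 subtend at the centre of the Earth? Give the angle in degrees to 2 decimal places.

Δφ = -19.0319°,  Δλ = 8.6832°
a = sin²(Δφ/2) + cos φ₁ cos φ₂ sin²(Δλ/2) = 0.028494
c = 2·arcsin(√a) = 0.339229 rad = 19.4364°

19.44°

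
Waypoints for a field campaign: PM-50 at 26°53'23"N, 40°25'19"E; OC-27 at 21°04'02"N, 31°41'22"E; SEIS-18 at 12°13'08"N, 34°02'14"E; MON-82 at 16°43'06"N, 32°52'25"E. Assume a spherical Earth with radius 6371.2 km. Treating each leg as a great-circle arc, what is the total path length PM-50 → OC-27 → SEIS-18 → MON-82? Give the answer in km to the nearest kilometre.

PM-50: φ = +26.88972°, λ = +40.42194°
OC-27: φ = +21.06722°, λ = +31.68944°
SEIS-18: φ = +12.21889°, λ = +34.03722°
MON-82: φ = +16.71833°, λ = +32.87361°
PM-50→OC-27: c = 0.172299 rad, d = 1097.75 km
OC-27→SEIS-18: c = 0.159332 rad, d = 1015.14 km
SEIS-18→MON-82: c = 0.080953 rad, d = 515.77 km
Total = 1097.75 + 1015.14 + 515.77 = 2628.66 km

2629 km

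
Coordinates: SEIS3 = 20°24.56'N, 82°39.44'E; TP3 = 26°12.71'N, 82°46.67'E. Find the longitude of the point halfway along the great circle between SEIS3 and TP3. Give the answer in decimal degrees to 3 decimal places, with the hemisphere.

82.716°E

SEIS3: φ = +20.40933°, λ = +82.65733°
TP3: φ = +26.21183°, λ = +82.77783°
Bx = cos φ₂ cos Δλ = 0.897165,  By = cos φ₂ sin Δλ = 0.001887
φₘ = atan2(sin φ₁ + sin φ₂, √((cos φ₁ + Bx)² + By²)) = 23.31059°
λₘ = λ₁ + atan2(By, cos φ₁ + Bx) = 82.71627°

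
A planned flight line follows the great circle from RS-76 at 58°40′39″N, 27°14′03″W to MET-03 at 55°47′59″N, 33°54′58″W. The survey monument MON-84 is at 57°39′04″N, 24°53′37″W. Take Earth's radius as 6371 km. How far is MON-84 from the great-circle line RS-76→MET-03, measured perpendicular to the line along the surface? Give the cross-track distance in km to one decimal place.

RS-76: φ = +58.67750°, λ = -27.23417°
MET-03: φ = +55.79972°, λ = -33.91611°
MON-84: φ = +57.65111°, λ = -24.89361°
δ₁₃ = central angle RS-76→MON-84 = 0.028019 rad  (haversine)
θ₁₃ = bearing RS-76→MON-84 = 128.740°,  θ₁₂ = bearing RS-76→MET-03 = 234.331°
dₓₜ = R·arcsin(sin δ₁₃ · sin(θ₁₃ − θ₁₂)) = 6371·arcsin(0.02802·sin(-105.591°)) = -171.939 km
|dₓₜ| = 171.939 km

171.9 km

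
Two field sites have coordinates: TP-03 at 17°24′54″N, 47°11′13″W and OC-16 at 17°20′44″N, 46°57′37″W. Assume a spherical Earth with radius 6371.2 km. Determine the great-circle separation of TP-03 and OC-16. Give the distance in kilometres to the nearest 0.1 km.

25.3 km

TP-03: φ = +17.41500°, λ = -47.18694°
OC-16: φ = +17.34556°, λ = -46.96028°
Δφ = -0.0694°,  Δλ = 0.2267°
a = sin²(Δφ/2) + cos φ₁ cos φ₂ sin²(Δλ/2) = 0.000004
c = 2·arcsin(√a) = 0.003965 rad = 0.2272°
d = R·c = 6371.2 × 0.003965 = 25.3 km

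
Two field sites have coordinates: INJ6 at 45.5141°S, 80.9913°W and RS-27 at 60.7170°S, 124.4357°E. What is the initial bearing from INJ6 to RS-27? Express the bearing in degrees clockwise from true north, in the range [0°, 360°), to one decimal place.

Δλ = -154.5730°
y = sin Δλ · cos φ₂ = -0.210011
x = cos φ₁ sin φ₂ − sin φ₁ cos φ₂ cos Δλ = -0.926340
θ = atan2(y, x) = -167.2264° → 192.7736° (mod 360°)

192.8°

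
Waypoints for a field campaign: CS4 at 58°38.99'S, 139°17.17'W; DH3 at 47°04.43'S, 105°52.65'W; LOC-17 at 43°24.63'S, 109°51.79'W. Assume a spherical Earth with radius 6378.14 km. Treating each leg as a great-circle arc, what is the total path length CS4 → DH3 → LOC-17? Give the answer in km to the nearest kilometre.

3064 km

CS4: φ = -58.64983°, λ = -139.28617°
DH3: φ = -47.07383°, λ = -105.87750°
LOC-17: φ = -43.41050°, λ = -109.86317°
CS4→DH3: c = 0.399870 rad, d = 2550.43 km
DH3→LOC-17: c = 0.080518 rad, d = 513.56 km
Total = 2550.43 + 513.56 = 3063.99 km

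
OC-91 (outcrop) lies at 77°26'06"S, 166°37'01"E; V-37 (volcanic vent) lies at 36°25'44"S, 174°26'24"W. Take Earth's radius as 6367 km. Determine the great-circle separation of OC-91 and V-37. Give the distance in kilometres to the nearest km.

OC-91: φ = -77.43500°, λ = +166.61694°
V-37: φ = -36.42889°, λ = -174.44000°
Δφ = 41.0061°,  Δλ = 18.9431°
a = sin²(Δφ/2) + cos φ₁ cos φ₂ sin²(Δλ/2) = 0.127420
c = 2·arcsin(√a) = 0.730022 rad = 41.8272°
d = R·c = 6367 × 0.730022 = 4648.0 km

4648 km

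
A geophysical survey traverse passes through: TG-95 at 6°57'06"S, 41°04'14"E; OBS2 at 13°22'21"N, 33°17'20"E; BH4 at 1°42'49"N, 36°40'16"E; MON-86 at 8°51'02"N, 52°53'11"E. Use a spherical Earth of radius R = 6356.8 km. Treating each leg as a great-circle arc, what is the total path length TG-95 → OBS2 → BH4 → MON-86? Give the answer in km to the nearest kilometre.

5716 km

TG-95: φ = -6.95167°, λ = +41.07056°
OBS2: φ = +13.37250°, λ = +33.28889°
BH4: φ = +1.71361°, λ = +36.67111°
MON-86: φ = +8.85056°, λ = +52.88639°
TG-95→OBS2: c = 0.379502 rad, d = 2412.42 km
OBS2→BH4: c = 0.211704 rad, d = 1345.76 km
BH4→MON-86: c = 0.307932 rad, d = 1957.46 km
Total = 2412.42 + 1345.76 + 1957.46 = 5715.64 km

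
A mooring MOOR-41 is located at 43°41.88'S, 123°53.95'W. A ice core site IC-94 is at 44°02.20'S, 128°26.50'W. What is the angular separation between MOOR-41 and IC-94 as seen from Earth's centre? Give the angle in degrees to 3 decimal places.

MOOR-41: φ = -43.69800°, λ = -123.89917°
IC-94: φ = -44.03667°, λ = -128.44167°
Δφ = -0.3387°,  Δλ = -4.5425°
a = sin²(Δφ/2) + cos φ₁ cos φ₂ sin²(Δλ/2) = 0.000825
c = 2·arcsin(√a) = 0.057455 rad = 3.2919°

3.292°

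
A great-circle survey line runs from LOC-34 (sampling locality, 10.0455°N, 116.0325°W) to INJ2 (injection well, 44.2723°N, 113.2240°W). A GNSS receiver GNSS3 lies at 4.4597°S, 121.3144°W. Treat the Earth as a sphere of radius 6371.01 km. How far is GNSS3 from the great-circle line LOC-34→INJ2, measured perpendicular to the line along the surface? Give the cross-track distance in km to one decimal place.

δ₁₃ = central angle LOC-34→GNSS3 = 0.269303 rad  (haversine)
θ₁₃ = bearing LOC-34→GNSS3 = 200.179°,  θ₁₂ = bearing LOC-34→INJ2 = 3.568°
dₓₜ = R·arcsin(sin δ₁₃ · sin(θ₁₃ − θ₁₂)) = 6371.01·arcsin(0.26606·sin(196.610°)) = -485.028 km
|dₓₜ| = 485.028 km

485.0 km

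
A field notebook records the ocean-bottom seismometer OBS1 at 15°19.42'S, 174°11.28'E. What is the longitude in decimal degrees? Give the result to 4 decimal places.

174° + 11.28′/60 = 174 + 0.18800 = 174.1880°

174.1880°E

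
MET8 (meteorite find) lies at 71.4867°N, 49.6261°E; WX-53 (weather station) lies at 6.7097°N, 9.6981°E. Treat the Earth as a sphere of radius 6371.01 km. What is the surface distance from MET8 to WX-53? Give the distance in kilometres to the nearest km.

7712 km

Δφ = -64.7770°,  Δλ = -39.9280°
a = sin²(Δφ/2) + cos φ₁ cos φ₂ sin²(Δλ/2) = 0.323690
c = 2·arcsin(√a) = 1.210428 rad = 69.3524°
d = R·c = 6371.01 × 1.210428 = 7711.6 km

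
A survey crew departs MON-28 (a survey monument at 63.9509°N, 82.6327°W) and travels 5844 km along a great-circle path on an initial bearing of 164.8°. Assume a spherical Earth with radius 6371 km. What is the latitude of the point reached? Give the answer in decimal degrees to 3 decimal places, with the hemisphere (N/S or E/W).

δ = d/R = 5844/6371 = 0.917281 rad
φ₂ = arcsin(sin φ₁ cos δ + cos φ₁ sin δ cos θ)
   = arcsin(0.89842·0.60798 + 0.43914·0.79395·-0.96502) = 12.10836°
λ₂ = λ₁ + atan2(sin θ sin δ cos φ₁, cos δ − sin φ₁ sin φ₂) = -70.34023°

12.108°N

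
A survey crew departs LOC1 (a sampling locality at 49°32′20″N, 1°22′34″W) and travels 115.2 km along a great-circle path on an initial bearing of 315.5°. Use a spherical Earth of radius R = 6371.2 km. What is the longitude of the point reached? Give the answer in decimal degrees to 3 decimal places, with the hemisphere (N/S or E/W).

LOC1: φ = +49.53889°, λ = -1.37611°
δ = d/R = 115.2/6371.2 = 0.018081 rad
φ₂ = arcsin(sin φ₁ cos δ + cos φ₁ sin δ cos θ)
   = arcsin(0.76085·0.99984 + 0.64893·0.01808·0.71325) = 50.27231°
λ₂ = λ₁ + atan2(sin θ sin δ cos φ₁, cos δ − sin φ₁ sin φ₂) = -2.51223°

2.512°W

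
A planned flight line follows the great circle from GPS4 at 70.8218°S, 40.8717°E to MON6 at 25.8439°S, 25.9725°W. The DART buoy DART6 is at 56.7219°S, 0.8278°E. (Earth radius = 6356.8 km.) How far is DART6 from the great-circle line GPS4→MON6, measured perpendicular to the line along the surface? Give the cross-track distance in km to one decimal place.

δ₁₃ = central angle GPS4→DART6 = 0.382827 rad  (haversine)
θ₁₃ = bearing GPS4→DART6 = 289.081°,  θ₁₂ = bearing GPS4→MON6 = 283.001°
dₓₜ = R·arcsin(sin δ₁₃ · sin(θ₁₃ − θ₁₂)) = 6356.8·arcsin(0.37354·sin(6.079°)) = 251.537 km
|dₓₜ| = 251.537 km

251.5 km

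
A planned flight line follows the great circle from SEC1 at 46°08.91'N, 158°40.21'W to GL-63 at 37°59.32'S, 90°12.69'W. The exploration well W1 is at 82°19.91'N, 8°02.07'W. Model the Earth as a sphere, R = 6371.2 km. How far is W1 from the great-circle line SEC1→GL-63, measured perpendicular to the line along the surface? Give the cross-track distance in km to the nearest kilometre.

4303 km

SEC1: φ = +46.14850°, λ = -158.67017°
GL-63: φ = -37.98867°, λ = -90.21150°
W1: φ = +82.33183°, λ = -8.03450°
δ₁₃ = central angle SEC1→W1 = 0.883922 rad  (haversine)
θ₁₃ = bearing SEC1→W1 = 4.854°,  θ₁₂ = bearing SEC1→GL-63 = 130.904°
dₓₜ = R·arcsin(sin δ₁₃ · sin(θ₁₃ − θ₁₂)) = 6371.2·arcsin(0.77323·sin(-126.049°)) = -4302.746 km
|dₓₜ| = 4302.746 km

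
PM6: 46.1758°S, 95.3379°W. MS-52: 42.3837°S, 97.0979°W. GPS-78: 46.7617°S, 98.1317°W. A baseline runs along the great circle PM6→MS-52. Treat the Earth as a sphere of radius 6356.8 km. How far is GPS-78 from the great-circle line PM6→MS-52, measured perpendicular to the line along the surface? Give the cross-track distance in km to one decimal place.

δ₁₃ = central angle PM6→GPS-78 = 0.035104 rad  (haversine)
θ₁₃ = bearing PM6→GPS-78 = 252.056°,  θ₁₂ = bearing PM6→MS-52 = 341.000°
dₓₜ = R·arcsin(sin δ₁₃ · sin(θ₁₃ − θ₁₂)) = 6356.8·arcsin(0.03510·sin(-88.944°)) = -223.112 km
|dₓₜ| = 223.112 km

223.1 km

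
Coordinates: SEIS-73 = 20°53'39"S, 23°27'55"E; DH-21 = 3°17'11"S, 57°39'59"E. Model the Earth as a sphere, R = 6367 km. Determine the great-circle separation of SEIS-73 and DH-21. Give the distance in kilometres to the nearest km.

SEIS-73: φ = -20.89417°, λ = +23.46528°
DH-21: φ = -3.28639°, λ = +57.66639°
Δφ = 17.6078°,  Δλ = 34.2011°
a = sin²(Δφ/2) + cos φ₁ cos φ₂ sin²(Δλ/2) = 0.104072
c = 2·arcsin(√a) = 0.656953 rad = 37.6406°
d = R·c = 6367 × 0.656953 = 4182.8 km

4183 km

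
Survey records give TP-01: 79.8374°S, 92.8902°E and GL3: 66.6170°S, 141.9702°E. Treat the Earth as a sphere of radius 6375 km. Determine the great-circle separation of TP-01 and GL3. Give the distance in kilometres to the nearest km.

Δφ = 13.2204°,  Δλ = 49.0800°
a = sin²(Δφ/2) + cos φ₁ cos φ₂ sin²(Δλ/2) = 0.025330
c = 2·arcsin(√a) = 0.319670 rad = 18.3158°
d = R·c = 6375 × 0.319670 = 2037.9 km

2038 km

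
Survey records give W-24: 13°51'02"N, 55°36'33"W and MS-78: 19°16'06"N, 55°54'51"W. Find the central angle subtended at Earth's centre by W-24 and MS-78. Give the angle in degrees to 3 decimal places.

W-24: φ = +13.85056°, λ = -55.60917°
MS-78: φ = +19.26833°, λ = -55.91417°
Δφ = 5.4178°,  Δλ = -0.3050°
a = sin²(Δφ/2) + cos φ₁ cos φ₂ sin²(Δλ/2) = 0.002240
c = 2·arcsin(√a) = 0.094695 rad = 5.4257°

5.426°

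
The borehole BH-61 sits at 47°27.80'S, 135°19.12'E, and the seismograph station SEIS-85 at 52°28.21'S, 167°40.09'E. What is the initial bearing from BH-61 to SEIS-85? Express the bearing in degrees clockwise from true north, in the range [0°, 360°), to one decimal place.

BH-61: φ = -47.46333°, λ = +135.31867°
SEIS-85: φ = -52.47017°, λ = +167.66817°
Δλ = 32.3495°
y = sin Δλ · cos φ₂ = 0.325959
x = cos φ₁ sin φ₂ − sin φ₁ cos φ₂ cos Δλ = -0.156939
θ = atan2(y, x) = 115.7094° → 115.7094° (mod 360°)

115.7°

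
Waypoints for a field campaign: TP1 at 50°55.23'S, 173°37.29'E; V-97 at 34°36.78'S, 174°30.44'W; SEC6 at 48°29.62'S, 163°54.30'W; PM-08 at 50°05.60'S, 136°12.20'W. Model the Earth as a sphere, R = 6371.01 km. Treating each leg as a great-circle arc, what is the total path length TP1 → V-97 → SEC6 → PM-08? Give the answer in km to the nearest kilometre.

TP1: φ = -50.92050°, λ = +173.62150°
V-97: φ = -34.61300°, λ = -174.50733°
SEC6: φ = -48.49367°, λ = -163.90500°
PM-08: φ = -50.09333°, λ = -136.20333°
TP1→V-97: c = 0.321785 rad, d = 2050.10 km
V-97→SEC6: c = 0.278437 rad, d = 1773.93 km
SEC6→PM-08: c = 0.314731 rad, d = 2005.15 km
Total = 2050.10 + 1773.93 + 2005.15 = 5829.18 km

5829 km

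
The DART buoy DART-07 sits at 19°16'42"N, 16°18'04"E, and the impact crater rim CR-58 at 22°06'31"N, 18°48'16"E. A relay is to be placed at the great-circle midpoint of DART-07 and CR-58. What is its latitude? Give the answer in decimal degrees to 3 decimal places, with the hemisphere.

20.698°N

DART-07: φ = +19.27833°, λ = +16.30111°
CR-58: φ = +22.10861°, λ = +18.80444°
Bx = cos φ₂ cos Δλ = 0.925588,  By = cos φ₂ sin Δλ = 0.040466
φₘ = atan2(sin φ₁ + sin φ₂, √((cos φ₁ + Bx)² + By²)) = 20.69799°
λₘ = λ₁ + atan2(By, cos φ₁ + Bx) = 17.54110°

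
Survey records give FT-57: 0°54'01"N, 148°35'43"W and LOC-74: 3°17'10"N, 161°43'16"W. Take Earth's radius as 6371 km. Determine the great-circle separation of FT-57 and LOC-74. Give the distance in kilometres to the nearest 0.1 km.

FT-57: φ = +0.90028°, λ = -148.59528°
LOC-74: φ = +3.28611°, λ = -161.72111°
Δφ = 2.3858°,  Δλ = -13.1258°
a = sin²(Δφ/2) + cos φ₁ cos φ₂ sin²(Δλ/2) = 0.013473
c = 2·arcsin(√a) = 0.232675 rad = 13.3313°
d = R·c = 6371 × 0.232675 = 1482.4 km

1482.4 km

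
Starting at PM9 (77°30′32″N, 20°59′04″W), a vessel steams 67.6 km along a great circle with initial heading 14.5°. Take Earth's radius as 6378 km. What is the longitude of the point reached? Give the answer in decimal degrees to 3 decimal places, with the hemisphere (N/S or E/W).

20.247°W

PM9: φ = +77.50889°, λ = -20.98444°
δ = d/R = 67.6/6378 = 0.010599 rad
φ₂ = arcsin(sin φ₁ cos δ + cos φ₁ sin δ cos θ)
   = arcsin(0.97633·0.99994 + 0.21629·0.01060·0.96815) = 78.09586°
λ₂ = λ₁ + atan2(sin θ sin δ cos φ₁, cos δ − sin φ₁ sin φ₂) = -20.24732°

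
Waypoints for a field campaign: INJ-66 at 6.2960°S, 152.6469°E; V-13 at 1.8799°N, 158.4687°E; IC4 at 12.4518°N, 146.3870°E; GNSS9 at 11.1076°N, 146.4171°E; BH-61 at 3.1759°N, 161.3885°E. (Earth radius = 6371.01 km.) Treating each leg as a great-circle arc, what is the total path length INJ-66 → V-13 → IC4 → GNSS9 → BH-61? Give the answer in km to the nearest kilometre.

INJ-66→V-13: c = 0.175082 rad, d = 1115.45 km
V-13→IC4: c = 0.278721 rad, d = 1775.73 km
IC4→GNSS9: c = 0.023466 rad, d = 149.50 km
GNSS9→BH-61: c = 0.293714 rad, d = 1871.26 km
Total = 1115.45 + 1775.73 + 149.50 + 1871.26 = 4911.94 km

4912 km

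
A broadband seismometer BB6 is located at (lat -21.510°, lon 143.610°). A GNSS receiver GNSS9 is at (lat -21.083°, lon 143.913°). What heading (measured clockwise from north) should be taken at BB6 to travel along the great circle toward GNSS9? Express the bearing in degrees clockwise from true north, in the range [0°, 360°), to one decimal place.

33.5°

Δλ = 0.3030°
y = sin Δλ · cos φ₂ = 0.004934
x = cos φ₁ sin φ₂ − sin φ₁ cos φ₂ cos Δλ = 0.007448
θ = atan2(y, x) = 33.5257° → 33.5257° (mod 360°)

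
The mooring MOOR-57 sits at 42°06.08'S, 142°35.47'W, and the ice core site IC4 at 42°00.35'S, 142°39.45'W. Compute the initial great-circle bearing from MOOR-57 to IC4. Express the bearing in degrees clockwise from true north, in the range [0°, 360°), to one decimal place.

332.7°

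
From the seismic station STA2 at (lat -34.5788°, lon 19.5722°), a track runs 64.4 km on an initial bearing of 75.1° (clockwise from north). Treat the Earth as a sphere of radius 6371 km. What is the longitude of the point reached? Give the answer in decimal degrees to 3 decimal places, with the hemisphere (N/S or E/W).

20.251°E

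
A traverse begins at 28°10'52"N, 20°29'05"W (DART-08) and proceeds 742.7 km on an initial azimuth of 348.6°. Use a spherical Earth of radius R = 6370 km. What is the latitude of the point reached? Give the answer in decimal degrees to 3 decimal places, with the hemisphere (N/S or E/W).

DART-08: φ = +28.18111°, λ = -20.48472°
δ = d/R = 742.7/6370 = 0.116593 rad
φ₂ = arcsin(sin φ₁ cos δ + cos φ₁ sin δ cos θ)
   = arcsin(0.47226·0.99321 + 0.88146·0.11633·0.98027) = 34.72028°
λ₂ = λ₁ + atan2(sin θ sin δ cos φ₁, cos δ − sin φ₁ sin φ₂) = -22.08775°

34.720°N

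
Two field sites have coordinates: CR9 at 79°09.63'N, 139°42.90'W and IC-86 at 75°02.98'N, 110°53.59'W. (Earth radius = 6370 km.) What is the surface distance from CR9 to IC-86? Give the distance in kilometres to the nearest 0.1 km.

835.2 km

CR9: φ = +79.16050°, λ = -139.71500°
IC-86: φ = +75.04967°, λ = -110.89317°
Δφ = -4.1108°,  Δλ = 28.8218°
a = sin²(Δφ/2) + cos φ₁ cos φ₂ sin²(Δλ/2) = 0.004291
c = 2·arcsin(√a) = 0.131111 rad = 7.5121°
d = R·c = 6370 × 0.131111 = 835.2 km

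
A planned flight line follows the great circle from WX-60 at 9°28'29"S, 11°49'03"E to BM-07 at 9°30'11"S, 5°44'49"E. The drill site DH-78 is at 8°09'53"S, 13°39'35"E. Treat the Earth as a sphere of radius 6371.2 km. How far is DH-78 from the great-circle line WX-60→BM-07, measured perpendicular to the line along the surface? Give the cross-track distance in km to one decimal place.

WX-60: φ = -9.47472°, λ = +11.81750°
BM-07: φ = -9.50306°, λ = +5.74694°
DH-78: φ = -8.16472°, λ = +13.65972°
δ₁₃ = central angle WX-60→DH-78 = 0.039143 rad  (haversine)
θ₁₃ = bearing WX-60→DH-78 = 54.405°,  θ₁₂ = bearing WX-60→BM-07 = 269.228°
dₓₜ = R·arcsin(sin δ₁₃ · sin(θ₁₃ − θ₁₂)) = 6371.2·arcsin(0.03913·sin(-214.823°)) = 142.389 km
|dₓₜ| = 142.389 km

142.4 km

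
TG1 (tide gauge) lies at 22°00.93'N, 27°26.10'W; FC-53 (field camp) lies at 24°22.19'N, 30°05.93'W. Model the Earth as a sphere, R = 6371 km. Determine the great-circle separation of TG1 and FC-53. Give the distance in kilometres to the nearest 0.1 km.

377.7 km

TG1: φ = +22.01550°, λ = -27.43500°
FC-53: φ = +24.36983°, λ = -30.09883°
Δφ = 2.3543°,  Δλ = -2.6638°
a = sin²(Δφ/2) + cos φ₁ cos φ₂ sin²(Δλ/2) = 0.000878
c = 2·arcsin(√a) = 0.059282 rad = 3.3966°
d = R·c = 6371 × 0.059282 = 377.7 km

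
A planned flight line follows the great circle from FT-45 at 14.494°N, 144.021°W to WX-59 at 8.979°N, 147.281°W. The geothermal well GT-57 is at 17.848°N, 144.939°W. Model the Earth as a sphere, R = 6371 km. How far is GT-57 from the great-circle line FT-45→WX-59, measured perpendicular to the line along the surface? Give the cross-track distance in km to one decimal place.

272.6 km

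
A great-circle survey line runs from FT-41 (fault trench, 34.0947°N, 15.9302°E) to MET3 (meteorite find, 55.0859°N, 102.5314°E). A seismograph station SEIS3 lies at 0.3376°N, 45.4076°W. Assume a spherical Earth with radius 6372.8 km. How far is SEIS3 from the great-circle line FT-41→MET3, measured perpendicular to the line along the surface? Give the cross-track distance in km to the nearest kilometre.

3268 km

δ₁₃ = central angle FT-41→SEIS3 = 1.158739 rad  (haversine)
θ₁₃ = bearing FT-41→SEIS3 = 253.256°,  θ₁₂ = bearing FT-41→MET3 = 40.880°
dₓₜ = R·arcsin(sin δ₁₃ · sin(θ₁₃ − θ₁₂)) = 6372.8·arcsin(0.91630·sin(212.376°)) = -3268.195 km
|dₓₜ| = 3268.195 km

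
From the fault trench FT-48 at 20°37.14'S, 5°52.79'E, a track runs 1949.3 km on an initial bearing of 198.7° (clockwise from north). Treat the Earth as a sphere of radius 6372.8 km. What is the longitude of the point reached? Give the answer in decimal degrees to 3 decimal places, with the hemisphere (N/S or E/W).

1.070°W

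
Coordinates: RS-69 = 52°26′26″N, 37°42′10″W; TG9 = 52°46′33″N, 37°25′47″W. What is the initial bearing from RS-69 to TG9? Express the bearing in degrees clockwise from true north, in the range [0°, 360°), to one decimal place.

RS-69: φ = +52.44056°, λ = -37.70278°
TG9: φ = +52.77583°, λ = -37.42972°
Δλ = 0.2731°
y = sin Δλ · cos φ₂ = 0.002883
x = cos φ₁ sin φ₂ − sin φ₁ cos φ₂ cos Δλ = 0.005857
θ = atan2(y, x) = 26.2069° → 26.2069° (mod 360°)

26.2°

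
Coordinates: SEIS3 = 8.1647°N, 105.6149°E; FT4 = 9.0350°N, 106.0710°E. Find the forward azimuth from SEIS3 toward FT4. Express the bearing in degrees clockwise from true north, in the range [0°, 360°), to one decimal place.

27.4°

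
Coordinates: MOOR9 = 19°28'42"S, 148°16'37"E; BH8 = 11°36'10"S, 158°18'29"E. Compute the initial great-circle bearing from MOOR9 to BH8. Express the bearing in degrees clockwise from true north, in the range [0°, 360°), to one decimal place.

52.3°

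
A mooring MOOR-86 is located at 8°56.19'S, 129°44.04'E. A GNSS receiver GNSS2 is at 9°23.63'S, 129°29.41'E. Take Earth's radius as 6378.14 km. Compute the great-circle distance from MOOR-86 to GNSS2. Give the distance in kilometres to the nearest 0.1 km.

57.5 km

MOOR-86: φ = -8.93650°, λ = +129.73400°
GNSS2: φ = -9.39383°, λ = +129.49017°
Δφ = -0.4573°,  Δλ = -0.2438°
a = sin²(Δφ/2) + cos φ₁ cos φ₂ sin²(Δλ/2) = 0.000020
c = 2·arcsin(√a) = 0.009020 rad = 0.5168°
d = R·c = 6378.14 × 0.009020 = 57.5 km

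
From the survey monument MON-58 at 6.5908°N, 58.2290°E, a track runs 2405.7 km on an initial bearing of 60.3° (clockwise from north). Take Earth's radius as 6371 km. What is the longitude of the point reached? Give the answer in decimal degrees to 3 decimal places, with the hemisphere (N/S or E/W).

77.768°E

δ = d/R = 2405.7/6371 = 0.377602 rad
φ₂ = arcsin(sin φ₁ cos δ + cos φ₁ sin δ cos θ)
   = arcsin(0.11478·0.92955 + 0.99339·0.36869·0.49546) = 16.74760°
λ₂ = λ₁ + atan2(sin θ sin δ cos φ₁, cos δ − sin φ₁ sin φ₂) = 77.76770°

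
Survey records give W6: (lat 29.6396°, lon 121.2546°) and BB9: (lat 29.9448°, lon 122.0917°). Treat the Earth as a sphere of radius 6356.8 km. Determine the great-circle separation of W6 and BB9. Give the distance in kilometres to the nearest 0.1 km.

Δφ = 0.3052°,  Δλ = 0.8371°
a = sin²(Δφ/2) + cos φ₁ cos φ₂ sin²(Δλ/2) = 0.000047
c = 2·arcsin(√a) = 0.013753 rad = 0.7880°
d = R·c = 6356.8 × 0.013753 = 87.4 km

87.4 km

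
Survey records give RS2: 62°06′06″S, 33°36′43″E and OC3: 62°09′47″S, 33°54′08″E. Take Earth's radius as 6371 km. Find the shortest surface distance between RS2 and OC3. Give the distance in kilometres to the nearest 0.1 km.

16.6 km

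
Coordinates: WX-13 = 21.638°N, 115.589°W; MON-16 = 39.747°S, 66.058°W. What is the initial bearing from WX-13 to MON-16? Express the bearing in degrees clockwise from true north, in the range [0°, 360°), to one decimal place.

143.1°

Δλ = 49.5310°
y = sin Δλ · cos φ₂ = 0.584927
x = cos φ₁ sin φ₂ − sin φ₁ cos φ₂ cos Δλ = -0.778354
θ = atan2(y, x) = 143.0754° → 143.0754° (mod 360°)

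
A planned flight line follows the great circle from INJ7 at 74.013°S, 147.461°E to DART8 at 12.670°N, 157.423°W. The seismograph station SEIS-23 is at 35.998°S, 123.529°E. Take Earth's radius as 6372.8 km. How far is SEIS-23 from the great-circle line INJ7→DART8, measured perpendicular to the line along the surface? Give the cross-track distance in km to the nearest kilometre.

4395 km

δ₁₃ = central angle INJ7→SEIS-23 = 0.694001 rad  (haversine)
θ₁₃ = bearing INJ7→SEIS-23 = 329.129°,  θ₁₂ = bearing INJ7→DART8 = 53.288°
dₓₜ = R·arcsin(sin δ₁₃ · sin(θ₁₃ − θ₁₂)) = 6372.8·arcsin(0.63962·sin(275.842°)) = -4395.244 km
|dₓₜ| = 4395.244 km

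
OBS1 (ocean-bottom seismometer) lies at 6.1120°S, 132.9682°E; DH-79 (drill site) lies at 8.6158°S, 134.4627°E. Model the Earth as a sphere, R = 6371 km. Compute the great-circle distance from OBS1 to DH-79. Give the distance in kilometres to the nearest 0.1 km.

323.5 km

Δφ = -2.5038°,  Δλ = 1.4945°
a = sin²(Δφ/2) + cos φ₁ cos φ₂ sin²(Δλ/2) = 0.000645
c = 2·arcsin(√a) = 0.050781 rad = 2.9096°
d = R·c = 6371 × 0.050781 = 323.5 km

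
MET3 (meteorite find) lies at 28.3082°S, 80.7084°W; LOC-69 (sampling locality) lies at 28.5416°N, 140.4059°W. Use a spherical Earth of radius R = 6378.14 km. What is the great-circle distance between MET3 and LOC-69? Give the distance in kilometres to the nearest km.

8970 km

Δφ = 56.8498°,  Δλ = -59.6975°
a = sin²(Δφ/2) + cos φ₁ cos φ₂ sin²(Δλ/2) = 0.418170
c = 2·arcsin(√a) = 1.406397 rad = 80.5806°
d = R·c = 6378.14 × 1.406397 = 8970.2 km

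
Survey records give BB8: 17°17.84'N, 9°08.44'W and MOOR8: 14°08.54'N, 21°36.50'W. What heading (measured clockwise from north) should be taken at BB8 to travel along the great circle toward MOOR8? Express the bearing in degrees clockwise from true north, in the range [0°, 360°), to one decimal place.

BB8: φ = +17.29733°, λ = -9.14067°
MOOR8: φ = +14.14233°, λ = -21.60833°
Δλ = -12.4677°
y = sin Δλ · cos φ₂ = -0.209345
x = cos φ₁ sin φ₂ − sin φ₁ cos φ₂ cos Δλ = -0.048238
θ = atan2(y, x) = -102.9758° → 257.0242° (mod 360°)

257.0°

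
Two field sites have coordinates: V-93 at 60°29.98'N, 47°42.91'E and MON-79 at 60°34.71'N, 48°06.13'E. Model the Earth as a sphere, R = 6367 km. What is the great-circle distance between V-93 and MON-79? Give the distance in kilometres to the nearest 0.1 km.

V-93: φ = +60.49967°, λ = +47.71517°
MON-79: φ = +60.57850°, λ = +48.10217°
Δφ = 0.0788°,  Δλ = 0.3870°
a = sin²(Δφ/2) + cos φ₁ cos φ₂ sin²(Δλ/2) = 0.000003
c = 2·arcsin(√a) = 0.003596 rad = 0.2060°
d = R·c = 6367 × 0.003596 = 22.9 km

22.9 km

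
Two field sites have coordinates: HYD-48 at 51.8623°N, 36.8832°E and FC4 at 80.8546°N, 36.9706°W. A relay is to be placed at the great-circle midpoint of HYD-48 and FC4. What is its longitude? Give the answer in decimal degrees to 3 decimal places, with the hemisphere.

Bx = cos φ₂ cos Δλ = 0.044200,  By = cos φ₂ sin Δλ = -0.152671
φₘ = atan2(sin φ₁ + sin φ₂, √((cos φ₁ + Bx)² + By²)) = 69.04981°
λₘ = λ₁ + atan2(By, cos φ₁ + Bx) = 23.89197°

23.892°E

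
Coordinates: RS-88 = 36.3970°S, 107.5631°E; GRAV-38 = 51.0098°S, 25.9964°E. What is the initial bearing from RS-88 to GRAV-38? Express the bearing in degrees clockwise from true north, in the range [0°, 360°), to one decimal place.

Δλ = -81.5667°
y = sin Δλ · cos φ₂ = -0.622384
x = cos φ₁ sin φ₂ − sin φ₁ cos φ₂ cos Δλ = -0.570877
θ = atan2(y, x) = -132.5283° → 227.4717° (mod 360°)

227.5°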